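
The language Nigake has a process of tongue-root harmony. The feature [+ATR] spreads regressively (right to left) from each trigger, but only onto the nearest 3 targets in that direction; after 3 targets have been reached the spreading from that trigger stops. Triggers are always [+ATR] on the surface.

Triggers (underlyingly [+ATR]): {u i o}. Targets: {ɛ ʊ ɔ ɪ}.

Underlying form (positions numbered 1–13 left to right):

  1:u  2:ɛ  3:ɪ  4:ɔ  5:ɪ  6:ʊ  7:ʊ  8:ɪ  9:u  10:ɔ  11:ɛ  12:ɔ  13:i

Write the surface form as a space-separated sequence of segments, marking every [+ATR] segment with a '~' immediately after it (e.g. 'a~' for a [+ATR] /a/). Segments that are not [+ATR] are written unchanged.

From /u/ at 1 leftward: word edge.
From /u/ at 9 leftward: 8 /ɪ/ → [+ATR]; 7 /ʊ/ → [+ATR]; 6 /ʊ/ → [+ATR]; bound reached.
From /i/ at 13 leftward: 12 /ɔ/ → [+ATR]; 11 /ɛ/ → [+ATR]; 10 /ɔ/ → [+ATR]; bound reached.
Targets with no active source: positions 2 3 4 5 stay [-ATR].
[+ATR] positions on the surface: 1 6 7 8 9 10 11 12 13.

u~ ɛ ɪ ɔ ɪ ʊ~ ʊ~ ɪ~ u~ ɔ~ ɛ~ ɔ~ i~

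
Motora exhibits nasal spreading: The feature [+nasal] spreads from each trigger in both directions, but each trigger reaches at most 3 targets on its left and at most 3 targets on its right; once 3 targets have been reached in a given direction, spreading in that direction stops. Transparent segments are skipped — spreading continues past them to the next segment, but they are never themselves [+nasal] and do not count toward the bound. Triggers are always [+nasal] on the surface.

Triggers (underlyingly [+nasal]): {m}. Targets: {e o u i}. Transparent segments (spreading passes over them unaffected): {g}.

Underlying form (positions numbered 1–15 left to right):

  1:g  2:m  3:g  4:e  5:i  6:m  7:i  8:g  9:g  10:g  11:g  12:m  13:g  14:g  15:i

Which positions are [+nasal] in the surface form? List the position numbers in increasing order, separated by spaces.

2 4 5 6 7 12 15

From /m/ at 2 rightward: 3 /g/ transparent; 4 /e/ → [+nasal]; 5 /i/ → [+nasal]; 6 /m/ is itself a trigger — this domain ends here.
From /m/ at 2 leftward: 1 /g/ transparent; word edge.
From /m/ at 6 rightward: 7 /i/ → [+nasal]; 8 /g/ transparent; 9 /g/ transparent; 10 /g/ transparent; 11 /g/ transparent; 12 /m/ is itself a trigger — this domain ends here.
From /m/ at 6 leftward: 5 /i/ → [+nasal]; 4 /e/ → [+nasal]; 3 /g/ transparent; 2 /m/ is itself a trigger — this domain ends here.
From /m/ at 12 rightward: 13 /g/ transparent; 14 /g/ transparent; 15 /i/ → [+nasal]; word edge.
From /m/ at 12 leftward: 11 /g/ transparent; 10 /g/ transparent; 9 /g/ transparent; 8 /g/ transparent; 7 /i/ → [+nasal]; 6 /m/ is itself a trigger — this domain ends here.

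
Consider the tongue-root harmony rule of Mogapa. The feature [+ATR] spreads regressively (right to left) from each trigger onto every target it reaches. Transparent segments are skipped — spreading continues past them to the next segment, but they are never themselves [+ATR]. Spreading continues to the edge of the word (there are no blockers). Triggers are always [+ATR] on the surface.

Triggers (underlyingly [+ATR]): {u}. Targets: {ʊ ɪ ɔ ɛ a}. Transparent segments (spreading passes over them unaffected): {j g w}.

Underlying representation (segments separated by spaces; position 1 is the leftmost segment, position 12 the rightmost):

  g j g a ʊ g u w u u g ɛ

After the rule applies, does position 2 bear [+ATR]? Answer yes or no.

no

From /u/ at 7 leftward: 6 /g/ transparent; 5 /ʊ/ → [+ATR]; 4 /a/ → [+ATR]; 3 /g/ transparent; 2 /j/ transparent; 1 /g/ transparent; word edge.
From /u/ at 9 leftward: 8 /w/ transparent; 7 /u/ is itself a trigger — this domain ends here.
From /u/ at 10 leftward: 9 /u/ is itself a trigger — this domain ends here.
Target with no active source: position 12 stays [-ATR].
[+ATR] positions on the surface: 4 5 7 9 10.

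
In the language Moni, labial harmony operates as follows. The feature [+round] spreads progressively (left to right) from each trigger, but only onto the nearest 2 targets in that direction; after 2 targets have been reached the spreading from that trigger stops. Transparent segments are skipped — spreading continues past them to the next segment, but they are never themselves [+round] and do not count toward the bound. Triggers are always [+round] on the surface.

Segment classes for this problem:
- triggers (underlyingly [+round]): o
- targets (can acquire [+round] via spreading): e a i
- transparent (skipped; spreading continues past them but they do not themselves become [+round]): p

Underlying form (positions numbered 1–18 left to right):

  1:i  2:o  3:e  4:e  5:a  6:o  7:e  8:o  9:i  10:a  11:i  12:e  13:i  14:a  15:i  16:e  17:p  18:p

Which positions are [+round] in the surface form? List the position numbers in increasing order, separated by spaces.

2 3 4 6 7 8 9 10

From /o/ at 2 rightward: 3 /e/ → [+round]; 4 /e/ → [+round]; bound reached.
From /o/ at 6 rightward: 7 /e/ → [+round]; 8 /o/ is itself a trigger — this domain ends here.
From /o/ at 8 rightward: 9 /i/ → [+round]; 10 /a/ → [+round]; bound reached.
Targets with no active source: positions 1 5 11 12 13 14 15 16 stay [-round].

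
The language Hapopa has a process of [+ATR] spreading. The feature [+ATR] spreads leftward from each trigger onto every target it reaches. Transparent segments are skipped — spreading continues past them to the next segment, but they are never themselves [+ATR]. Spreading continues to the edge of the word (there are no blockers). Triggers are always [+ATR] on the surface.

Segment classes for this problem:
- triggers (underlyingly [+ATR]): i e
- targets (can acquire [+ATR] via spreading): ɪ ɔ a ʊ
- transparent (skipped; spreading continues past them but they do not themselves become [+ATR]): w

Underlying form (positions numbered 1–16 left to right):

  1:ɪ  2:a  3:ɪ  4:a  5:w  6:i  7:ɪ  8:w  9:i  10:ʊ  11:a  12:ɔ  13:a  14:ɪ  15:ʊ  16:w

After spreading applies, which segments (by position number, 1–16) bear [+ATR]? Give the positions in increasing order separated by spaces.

From /i/ at 6 leftward: 5 /w/ transparent; 4 /a/ → [+ATR]; 3 /ɪ/ → [+ATR]; 2 /a/ → [+ATR]; 1 /ɪ/ → [+ATR]; word edge.
From /i/ at 9 leftward: 8 /w/ transparent; 7 /ɪ/ → [+ATR]; 6 /i/ is itself a trigger — this domain ends here.
Targets with no active source: positions 10 11 12 13 14 15 stay [-ATR].

1 2 3 4 6 7 9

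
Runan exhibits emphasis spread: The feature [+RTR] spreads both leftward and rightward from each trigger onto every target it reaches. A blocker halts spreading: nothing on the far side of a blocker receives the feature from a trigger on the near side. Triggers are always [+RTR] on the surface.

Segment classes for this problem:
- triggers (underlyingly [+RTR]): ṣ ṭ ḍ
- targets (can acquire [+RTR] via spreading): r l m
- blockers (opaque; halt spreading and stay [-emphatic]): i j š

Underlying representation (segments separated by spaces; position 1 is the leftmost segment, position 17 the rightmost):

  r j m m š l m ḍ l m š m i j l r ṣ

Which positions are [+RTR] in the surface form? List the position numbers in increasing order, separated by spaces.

From /ḍ/ at 8 rightward: 9 /l/ → [+RTR]; 10 /m/ → [+RTR]; 11 /š/ blocks.
From /ḍ/ at 8 leftward: 7 /m/ → [+RTR]; 6 /l/ → [+RTR]; 5 /š/ blocks.
From /ṣ/ at 17 rightward: word edge.
From /ṣ/ at 17 leftward: 16 /r/ → [+RTR]; 15 /l/ → [+RTR]; 14 /j/ blocks.
Targets with no active source: positions 1 3 4 12 stay [-emphatic].

6 7 8 9 10 15 16 17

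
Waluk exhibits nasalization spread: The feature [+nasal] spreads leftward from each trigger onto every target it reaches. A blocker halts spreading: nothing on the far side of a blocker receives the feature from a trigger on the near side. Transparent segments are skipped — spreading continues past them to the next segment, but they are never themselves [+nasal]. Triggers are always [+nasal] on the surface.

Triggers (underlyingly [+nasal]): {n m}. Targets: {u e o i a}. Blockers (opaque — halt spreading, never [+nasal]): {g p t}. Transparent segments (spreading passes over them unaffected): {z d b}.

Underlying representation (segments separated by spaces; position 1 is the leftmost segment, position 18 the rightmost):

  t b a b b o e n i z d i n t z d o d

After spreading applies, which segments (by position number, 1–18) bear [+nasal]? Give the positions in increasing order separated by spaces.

3 6 7 8 9 12 13

From /n/ at 8 leftward: 7 /e/ → [+nasal]; 6 /o/ → [+nasal]; 5 /b/ transparent; 4 /b/ transparent; 3 /a/ → [+nasal]; 2 /b/ transparent; 1 /t/ blocks.
From /n/ at 13 leftward: 12 /i/ → [+nasal]; 11 /d/ transparent; 10 /z/ transparent; 9 /i/ → [+nasal]; 8 /n/ is itself a trigger — this domain ends here.
Target with no active source: position 17 stays [-nasal].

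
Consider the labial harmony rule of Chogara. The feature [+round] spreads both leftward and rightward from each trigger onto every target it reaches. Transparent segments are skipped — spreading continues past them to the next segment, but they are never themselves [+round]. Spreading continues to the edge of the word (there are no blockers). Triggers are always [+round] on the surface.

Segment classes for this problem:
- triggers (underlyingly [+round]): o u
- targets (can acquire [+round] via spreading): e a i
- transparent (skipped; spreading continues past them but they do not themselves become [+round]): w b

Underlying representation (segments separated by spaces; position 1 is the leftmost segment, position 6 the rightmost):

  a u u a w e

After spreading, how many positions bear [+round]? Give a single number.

5

From /u/ at 2 rightward: 3 /u/ is itself a trigger — this domain ends here.
From /u/ at 2 leftward: 1 /a/ → [+round]; word edge.
From /u/ at 3 rightward: 4 /a/ → [+round]; 5 /w/ transparent; 6 /e/ → [+round]; word edge.
From /u/ at 3 leftward: 2 /u/ is itself a trigger — this domain ends here.
[+round] positions on the surface: 1 2 3 4 6.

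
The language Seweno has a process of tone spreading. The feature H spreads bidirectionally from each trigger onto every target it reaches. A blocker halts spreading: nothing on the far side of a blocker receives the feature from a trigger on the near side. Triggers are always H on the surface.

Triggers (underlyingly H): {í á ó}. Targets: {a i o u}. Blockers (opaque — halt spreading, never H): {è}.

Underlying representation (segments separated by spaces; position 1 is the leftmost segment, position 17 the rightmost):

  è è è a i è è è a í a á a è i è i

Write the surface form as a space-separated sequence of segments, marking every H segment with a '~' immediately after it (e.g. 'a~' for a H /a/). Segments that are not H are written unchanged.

From /í/ at 10 rightward: 11 /a/ → H; 12 /á/ is itself a trigger — this domain ends here.
From /í/ at 10 leftward: 9 /a/ → H; 8 /è/ blocks.
From /á/ at 12 rightward: 13 /a/ → H; 14 /è/ blocks.
From /á/ at 12 leftward: 11 /a/ → H; 10 /í/ is itself a trigger — this domain ends here.
Targets with no active source: positions 4 5 15 17 stay [-high tone].
H positions on the surface: 9 10 11 12 13.

è è è a i è è è a~ í~ a~ á~ a~ è i è i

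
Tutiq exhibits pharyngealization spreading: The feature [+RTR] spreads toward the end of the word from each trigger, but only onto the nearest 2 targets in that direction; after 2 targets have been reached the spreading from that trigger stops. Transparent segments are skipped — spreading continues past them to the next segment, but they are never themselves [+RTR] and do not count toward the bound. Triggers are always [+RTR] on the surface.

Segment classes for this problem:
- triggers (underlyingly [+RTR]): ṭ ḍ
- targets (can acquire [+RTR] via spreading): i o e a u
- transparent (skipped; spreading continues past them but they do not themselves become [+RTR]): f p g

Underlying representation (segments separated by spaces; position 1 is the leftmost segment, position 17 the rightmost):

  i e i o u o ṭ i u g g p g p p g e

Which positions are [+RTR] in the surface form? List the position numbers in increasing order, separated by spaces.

7 8 9

From /ṭ/ at 7 rightward: 8 /i/ → [+RTR]; 9 /u/ → [+RTR]; bound reached.
Targets with no active source: positions 1 2 3 4 5 6 17 stay [-emphatic].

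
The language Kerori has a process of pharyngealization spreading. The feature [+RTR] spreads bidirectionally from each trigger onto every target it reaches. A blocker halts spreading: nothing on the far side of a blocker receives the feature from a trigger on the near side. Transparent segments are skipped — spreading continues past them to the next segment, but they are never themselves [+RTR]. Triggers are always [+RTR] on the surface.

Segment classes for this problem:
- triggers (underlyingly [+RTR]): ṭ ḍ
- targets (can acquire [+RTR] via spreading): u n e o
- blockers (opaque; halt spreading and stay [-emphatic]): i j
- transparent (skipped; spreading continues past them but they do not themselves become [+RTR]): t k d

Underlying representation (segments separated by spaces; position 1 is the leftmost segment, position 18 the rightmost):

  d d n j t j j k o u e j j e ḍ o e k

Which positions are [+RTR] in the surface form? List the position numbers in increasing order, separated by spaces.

From /ḍ/ at 15 rightward: 16 /o/ → [+RTR]; 17 /e/ → [+RTR]; 18 /k/ transparent; word edge.
From /ḍ/ at 15 leftward: 14 /e/ → [+RTR]; 13 /j/ blocks.
Targets with no active source: positions 3 9 10 11 stay [-emphatic].

14 15 16 17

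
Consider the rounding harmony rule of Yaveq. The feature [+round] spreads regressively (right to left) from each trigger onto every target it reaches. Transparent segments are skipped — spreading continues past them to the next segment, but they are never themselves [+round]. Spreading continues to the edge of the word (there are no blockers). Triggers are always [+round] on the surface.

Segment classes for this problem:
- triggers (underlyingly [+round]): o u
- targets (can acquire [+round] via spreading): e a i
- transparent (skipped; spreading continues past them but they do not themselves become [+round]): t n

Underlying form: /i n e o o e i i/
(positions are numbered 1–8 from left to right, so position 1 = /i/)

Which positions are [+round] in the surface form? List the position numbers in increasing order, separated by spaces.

1 3 4 5

From /o/ at 4 leftward: 3 /e/ → [+round]; 2 /n/ transparent; 1 /i/ → [+round]; word edge.
From /o/ at 5 leftward: 4 /o/ is itself a trigger — this domain ends here.
Targets with no active source: positions 6 7 8 stay [-round].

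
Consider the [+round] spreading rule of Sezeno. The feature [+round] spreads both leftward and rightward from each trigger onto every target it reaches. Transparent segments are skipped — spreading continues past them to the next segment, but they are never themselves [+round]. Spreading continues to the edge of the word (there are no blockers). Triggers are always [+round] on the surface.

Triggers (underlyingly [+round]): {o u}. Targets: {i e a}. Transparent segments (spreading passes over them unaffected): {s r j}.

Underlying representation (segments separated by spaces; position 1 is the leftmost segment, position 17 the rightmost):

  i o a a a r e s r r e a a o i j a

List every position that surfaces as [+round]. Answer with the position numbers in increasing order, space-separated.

1 2 3 4 5 7 11 12 13 14 15 17

From /o/ at 2 rightward: 3 /a/ → [+round]; 4 /a/ → [+round]; 5 /a/ → [+round]; 6 /r/ transparent; 7 /e/ → [+round]; 8 /s/ transparent; 9 /r/ transparent; 10 /r/ transparent; 11 /e/ → [+round]; 12 /a/ → [+round]; 13 /a/ → [+round]; 14 /o/ is itself a trigger — this domain ends here.
From /o/ at 2 leftward: 1 /i/ → [+round]; word edge.
From /o/ at 14 rightward: 15 /i/ → [+round]; 16 /j/ transparent; 17 /a/ → [+round]; word edge.
From /o/ at 14 leftward: 13 /a/ → [+round]; 12 /a/ → [+round]; 11 /e/ → [+round]; 10 /r/ transparent; 9 /r/ transparent; 8 /s/ transparent; 7 /e/ → [+round]; 6 /r/ transparent; 5 /a/ → [+round]; 4 /a/ → [+round]; 3 /a/ → [+round]; 2 /o/ is itself a trigger — this domain ends here.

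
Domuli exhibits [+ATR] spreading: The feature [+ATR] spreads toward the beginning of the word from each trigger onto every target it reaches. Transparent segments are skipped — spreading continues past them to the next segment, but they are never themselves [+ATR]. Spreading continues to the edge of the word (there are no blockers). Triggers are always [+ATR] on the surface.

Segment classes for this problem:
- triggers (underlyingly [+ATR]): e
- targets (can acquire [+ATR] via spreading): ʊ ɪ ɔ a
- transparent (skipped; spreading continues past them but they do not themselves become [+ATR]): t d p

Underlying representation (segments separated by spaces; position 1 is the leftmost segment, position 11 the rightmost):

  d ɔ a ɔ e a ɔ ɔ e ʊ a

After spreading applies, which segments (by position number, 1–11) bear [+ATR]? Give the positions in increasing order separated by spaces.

2 3 4 5 6 7 8 9

From /e/ at 5 leftward: 4 /ɔ/ → [+ATR]; 3 /a/ → [+ATR]; 2 /ɔ/ → [+ATR]; 1 /d/ transparent; word edge.
From /e/ at 9 leftward: 8 /ɔ/ → [+ATR]; 7 /ɔ/ → [+ATR]; 6 /a/ → [+ATR]; 5 /e/ is itself a trigger — this domain ends here.
Targets with no active source: positions 10 11 stay [-ATR].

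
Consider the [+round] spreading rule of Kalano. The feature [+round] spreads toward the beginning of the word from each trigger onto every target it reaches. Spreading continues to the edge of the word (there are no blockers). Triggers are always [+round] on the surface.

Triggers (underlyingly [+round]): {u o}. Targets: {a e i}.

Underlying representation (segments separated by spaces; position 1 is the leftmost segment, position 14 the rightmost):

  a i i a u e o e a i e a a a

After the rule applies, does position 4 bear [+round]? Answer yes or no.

From /u/ at 5 leftward: 4 /a/ → [+round]; 3 /i/ → [+round]; 2 /i/ → [+round]; 1 /a/ → [+round]; word edge.
From /o/ at 7 leftward: 6 /e/ → [+round]; 5 /u/ is itself a trigger — this domain ends here.
Targets with no active source: positions 8 9 10 11 12 13 14 stay [-round].
[+round] positions on the surface: 1 2 3 4 5 6 7.

yes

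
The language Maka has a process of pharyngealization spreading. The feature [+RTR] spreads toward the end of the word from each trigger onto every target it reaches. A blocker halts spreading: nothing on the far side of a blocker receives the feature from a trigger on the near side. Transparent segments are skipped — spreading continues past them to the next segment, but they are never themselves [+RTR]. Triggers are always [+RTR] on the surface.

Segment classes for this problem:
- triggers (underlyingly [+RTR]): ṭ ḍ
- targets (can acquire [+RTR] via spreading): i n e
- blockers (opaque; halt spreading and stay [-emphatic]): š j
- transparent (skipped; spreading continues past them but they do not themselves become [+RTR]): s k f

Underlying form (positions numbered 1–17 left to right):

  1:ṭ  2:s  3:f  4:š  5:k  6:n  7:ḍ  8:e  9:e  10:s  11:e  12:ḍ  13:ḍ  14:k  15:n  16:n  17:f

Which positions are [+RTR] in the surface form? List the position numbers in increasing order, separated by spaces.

1 7 8 9 11 12 13 15 16

From /ṭ/ at 1 rightward: 2 /s/ transparent; 3 /f/ transparent; 4 /š/ blocks.
From /ḍ/ at 7 rightward: 8 /e/ → [+RTR]; 9 /e/ → [+RTR]; 10 /s/ transparent; 11 /e/ → [+RTR]; 12 /ḍ/ is itself a trigger — this domain ends here.
From /ḍ/ at 12 rightward: 13 /ḍ/ is itself a trigger — this domain ends here.
From /ḍ/ at 13 rightward: 14 /k/ transparent; 15 /n/ → [+RTR]; 16 /n/ → [+RTR]; 17 /f/ transparent; word edge.
Target with no active source: position 6 stays [-emphatic].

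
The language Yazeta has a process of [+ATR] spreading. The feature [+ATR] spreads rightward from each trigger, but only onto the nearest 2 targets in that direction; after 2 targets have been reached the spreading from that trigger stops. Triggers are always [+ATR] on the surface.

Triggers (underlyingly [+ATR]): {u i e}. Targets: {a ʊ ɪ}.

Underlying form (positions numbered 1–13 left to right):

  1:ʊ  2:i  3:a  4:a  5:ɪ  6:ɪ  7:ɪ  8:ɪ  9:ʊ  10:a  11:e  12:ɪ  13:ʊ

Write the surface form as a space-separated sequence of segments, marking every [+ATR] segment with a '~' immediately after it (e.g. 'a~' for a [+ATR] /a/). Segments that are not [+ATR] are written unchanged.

ʊ i~ a~ a~ ɪ ɪ ɪ ɪ ʊ a e~ ɪ~ ʊ~

From /i/ at 2 rightward: 3 /a/ → [+ATR]; 4 /a/ → [+ATR]; bound reached.
From /e/ at 11 rightward: 12 /ɪ/ → [+ATR]; 13 /ʊ/ → [+ATR]; bound reached.
Targets with no active source: positions 1 5 6 7 8 9 10 stay [-ATR].
[+ATR] positions on the surface: 2 3 4 11 12 13.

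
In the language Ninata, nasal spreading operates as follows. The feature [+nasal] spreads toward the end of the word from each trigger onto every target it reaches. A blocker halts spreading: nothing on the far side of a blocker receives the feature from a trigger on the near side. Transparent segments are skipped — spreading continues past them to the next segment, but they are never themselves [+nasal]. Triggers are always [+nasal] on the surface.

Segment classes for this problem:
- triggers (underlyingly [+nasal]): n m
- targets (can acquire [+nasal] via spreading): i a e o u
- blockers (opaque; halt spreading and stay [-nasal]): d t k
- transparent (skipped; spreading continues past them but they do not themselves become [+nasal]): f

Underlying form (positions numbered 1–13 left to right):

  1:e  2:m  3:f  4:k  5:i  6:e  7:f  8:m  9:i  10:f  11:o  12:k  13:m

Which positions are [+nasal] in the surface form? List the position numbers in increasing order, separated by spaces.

2 8 9 11 13

From /m/ at 2 rightward: 3 /f/ transparent; 4 /k/ blocks.
From /m/ at 8 rightward: 9 /i/ → [+nasal]; 10 /f/ transparent; 11 /o/ → [+nasal]; 12 /k/ blocks.
From /m/ at 13 rightward: word edge.
Targets with no active source: positions 1 5 6 stay [-nasal].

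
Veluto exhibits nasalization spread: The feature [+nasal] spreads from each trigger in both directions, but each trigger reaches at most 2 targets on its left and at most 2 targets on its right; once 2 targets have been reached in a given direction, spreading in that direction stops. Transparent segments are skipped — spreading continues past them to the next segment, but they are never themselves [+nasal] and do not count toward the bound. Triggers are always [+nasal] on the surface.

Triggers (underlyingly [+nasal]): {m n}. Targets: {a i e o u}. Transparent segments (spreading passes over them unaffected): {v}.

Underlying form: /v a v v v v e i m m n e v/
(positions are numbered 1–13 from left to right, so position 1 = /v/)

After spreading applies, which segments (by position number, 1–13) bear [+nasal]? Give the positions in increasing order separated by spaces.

7 8 9 10 11 12

From /m/ at 9 rightward: 10 /m/ is itself a trigger — this domain ends here.
From /m/ at 9 leftward: 8 /i/ → [+nasal]; 7 /e/ → [+nasal]; bound reached.
From /m/ at 10 rightward: 11 /n/ is itself a trigger — this domain ends here.
From /m/ at 10 leftward: 9 /m/ is itself a trigger — this domain ends here.
From /n/ at 11 rightward: 12 /e/ → [+nasal]; 13 /v/ transparent; word edge.
From /n/ at 11 leftward: 10 /m/ is itself a trigger — this domain ends here.
Target with no active source: position 2 stays [-nasal].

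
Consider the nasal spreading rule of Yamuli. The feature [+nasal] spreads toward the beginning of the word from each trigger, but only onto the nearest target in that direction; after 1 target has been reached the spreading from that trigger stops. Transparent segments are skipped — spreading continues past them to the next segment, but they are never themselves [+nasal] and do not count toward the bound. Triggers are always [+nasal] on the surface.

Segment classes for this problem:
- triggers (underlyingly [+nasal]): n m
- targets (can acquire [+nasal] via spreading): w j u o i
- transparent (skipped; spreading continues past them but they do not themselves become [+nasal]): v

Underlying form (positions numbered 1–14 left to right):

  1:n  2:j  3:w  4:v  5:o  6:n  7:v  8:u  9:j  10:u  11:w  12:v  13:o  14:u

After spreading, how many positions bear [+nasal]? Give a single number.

From /n/ at 1 leftward: word edge.
From /n/ at 6 leftward: 5 /o/ → [+nasal]; bound reached.
Targets with no active source: positions 2 3 8 9 10 11 13 14 stay [-nasal].
[+nasal] positions on the surface: 1 5 6.

3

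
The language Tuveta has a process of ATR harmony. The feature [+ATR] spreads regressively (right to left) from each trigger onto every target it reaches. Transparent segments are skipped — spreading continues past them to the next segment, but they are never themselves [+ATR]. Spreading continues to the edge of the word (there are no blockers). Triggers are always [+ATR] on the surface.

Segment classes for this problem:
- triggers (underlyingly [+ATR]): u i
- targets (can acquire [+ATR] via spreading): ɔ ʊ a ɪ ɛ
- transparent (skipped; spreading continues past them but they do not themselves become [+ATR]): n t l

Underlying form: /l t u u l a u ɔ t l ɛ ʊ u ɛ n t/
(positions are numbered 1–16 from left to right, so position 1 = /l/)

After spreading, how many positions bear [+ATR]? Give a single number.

From /u/ at 3 leftward: 2 /t/ transparent; 1 /l/ transparent; word edge.
From /u/ at 4 leftward: 3 /u/ is itself a trigger — this domain ends here.
From /u/ at 7 leftward: 6 /a/ → [+ATR]; 5 /l/ transparent; 4 /u/ is itself a trigger — this domain ends here.
From /u/ at 13 leftward: 12 /ʊ/ → [+ATR]; 11 /ɛ/ → [+ATR]; 10 /l/ transparent; 9 /t/ transparent; 8 /ɔ/ → [+ATR]; 7 /u/ is itself a trigger — this domain ends here.
Target with no active source: position 14 stays [-ATR].
[+ATR] positions on the surface: 3 4 6 7 8 11 12 13.

8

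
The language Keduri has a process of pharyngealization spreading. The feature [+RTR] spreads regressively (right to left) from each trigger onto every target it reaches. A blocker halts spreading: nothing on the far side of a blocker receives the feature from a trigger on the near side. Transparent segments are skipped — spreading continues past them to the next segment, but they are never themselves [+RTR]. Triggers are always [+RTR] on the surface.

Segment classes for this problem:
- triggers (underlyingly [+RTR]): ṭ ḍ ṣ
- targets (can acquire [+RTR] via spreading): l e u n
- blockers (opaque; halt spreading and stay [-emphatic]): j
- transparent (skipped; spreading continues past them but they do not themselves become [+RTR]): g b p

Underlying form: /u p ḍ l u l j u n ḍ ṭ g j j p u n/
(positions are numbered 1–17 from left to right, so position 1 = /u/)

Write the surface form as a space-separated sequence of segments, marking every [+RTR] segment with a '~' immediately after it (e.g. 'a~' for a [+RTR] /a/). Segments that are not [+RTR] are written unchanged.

From /ḍ/ at 3 leftward: 2 /p/ transparent; 1 /u/ → [+RTR]; word edge.
From /ḍ/ at 10 leftward: 9 /n/ → [+RTR]; 8 /u/ → [+RTR]; 7 /j/ blocks.
From /ṭ/ at 11 leftward: 10 /ḍ/ is itself a trigger — this domain ends here.
Targets with no active source: positions 4 5 6 16 17 stay [-emphatic].
[+RTR] positions on the surface: 1 3 8 9 10 11.

u~ p ḍ~ l u l j u~ n~ ḍ~ ṭ~ g j j p u n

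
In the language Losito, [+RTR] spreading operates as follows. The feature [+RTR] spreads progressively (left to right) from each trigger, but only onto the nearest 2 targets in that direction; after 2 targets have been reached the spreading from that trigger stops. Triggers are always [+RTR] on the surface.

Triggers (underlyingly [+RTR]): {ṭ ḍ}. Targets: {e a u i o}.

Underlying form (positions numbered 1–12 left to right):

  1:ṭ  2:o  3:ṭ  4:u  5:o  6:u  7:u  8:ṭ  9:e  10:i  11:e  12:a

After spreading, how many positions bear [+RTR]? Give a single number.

8

From /ṭ/ at 1 rightward: 2 /o/ → [+RTR]; 3 /ṭ/ is itself a trigger — this domain ends here.
From /ṭ/ at 3 rightward: 4 /u/ → [+RTR]; 5 /o/ → [+RTR]; bound reached.
From /ṭ/ at 8 rightward: 9 /e/ → [+RTR]; 10 /i/ → [+RTR]; bound reached.
Targets with no active source: positions 6 7 11 12 stay [-emphatic].
[+RTR] positions on the surface: 1 2 3 4 5 8 9 10.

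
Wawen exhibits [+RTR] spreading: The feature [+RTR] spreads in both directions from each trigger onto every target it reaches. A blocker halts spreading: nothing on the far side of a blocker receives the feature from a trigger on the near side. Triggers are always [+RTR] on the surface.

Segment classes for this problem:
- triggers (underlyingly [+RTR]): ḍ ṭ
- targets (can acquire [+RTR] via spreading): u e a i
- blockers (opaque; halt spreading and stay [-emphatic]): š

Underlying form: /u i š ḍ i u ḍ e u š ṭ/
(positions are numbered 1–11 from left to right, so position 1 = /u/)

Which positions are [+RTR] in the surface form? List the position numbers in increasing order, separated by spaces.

4 5 6 7 8 9 11

From /ḍ/ at 4 rightward: 5 /i/ → [+RTR]; 6 /u/ → [+RTR]; 7 /ḍ/ is itself a trigger — this domain ends here.
From /ḍ/ at 4 leftward: 3 /š/ blocks.
From /ḍ/ at 7 rightward: 8 /e/ → [+RTR]; 9 /u/ → [+RTR]; 10 /š/ blocks.
From /ḍ/ at 7 leftward: 6 /u/ → [+RTR]; 5 /i/ → [+RTR]; 4 /ḍ/ is itself a trigger — this domain ends here.
From /ṭ/ at 11 rightward: word edge.
From /ṭ/ at 11 leftward: 10 /š/ blocks.
Targets with no active source: positions 1 2 stay [-emphatic].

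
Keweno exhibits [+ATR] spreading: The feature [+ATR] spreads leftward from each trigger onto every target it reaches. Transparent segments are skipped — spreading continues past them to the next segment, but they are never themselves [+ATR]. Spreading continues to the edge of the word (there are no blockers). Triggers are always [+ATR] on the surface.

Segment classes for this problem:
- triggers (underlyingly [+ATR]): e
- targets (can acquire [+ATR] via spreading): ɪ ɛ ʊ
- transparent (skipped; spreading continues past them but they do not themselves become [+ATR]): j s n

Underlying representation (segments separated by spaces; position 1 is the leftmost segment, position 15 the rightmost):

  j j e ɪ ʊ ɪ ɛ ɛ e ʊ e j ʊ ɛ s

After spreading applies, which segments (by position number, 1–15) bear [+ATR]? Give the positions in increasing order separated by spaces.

From /e/ at 3 leftward: 2 /j/ transparent; 1 /j/ transparent; word edge.
From /e/ at 9 leftward: 8 /ɛ/ → [+ATR]; 7 /ɛ/ → [+ATR]; 6 /ɪ/ → [+ATR]; 5 /ʊ/ → [+ATR]; 4 /ɪ/ → [+ATR]; 3 /e/ is itself a trigger — this domain ends here.
From /e/ at 11 leftward: 10 /ʊ/ → [+ATR]; 9 /e/ is itself a trigger — this domain ends here.
Targets with no active source: positions 13 14 stay [-ATR].

3 4 5 6 7 8 9 10 11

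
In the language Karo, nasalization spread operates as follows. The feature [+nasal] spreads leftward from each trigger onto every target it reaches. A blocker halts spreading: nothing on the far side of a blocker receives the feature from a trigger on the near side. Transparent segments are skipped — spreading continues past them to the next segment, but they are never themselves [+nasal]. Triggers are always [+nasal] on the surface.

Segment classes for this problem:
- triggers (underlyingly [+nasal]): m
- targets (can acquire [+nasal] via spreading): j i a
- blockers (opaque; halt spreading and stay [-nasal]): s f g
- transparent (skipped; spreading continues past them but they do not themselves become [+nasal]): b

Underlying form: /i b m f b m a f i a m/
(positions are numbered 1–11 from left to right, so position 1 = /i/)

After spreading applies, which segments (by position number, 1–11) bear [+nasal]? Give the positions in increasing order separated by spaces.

1 3 6 9 10 11

From /m/ at 3 leftward: 2 /b/ transparent; 1 /i/ → [+nasal]; word edge.
From /m/ at 6 leftward: 5 /b/ transparent; 4 /f/ blocks.
From /m/ at 11 leftward: 10 /a/ → [+nasal]; 9 /i/ → [+nasal]; 8 /f/ blocks.
Target with no active source: position 7 stays [-nasal].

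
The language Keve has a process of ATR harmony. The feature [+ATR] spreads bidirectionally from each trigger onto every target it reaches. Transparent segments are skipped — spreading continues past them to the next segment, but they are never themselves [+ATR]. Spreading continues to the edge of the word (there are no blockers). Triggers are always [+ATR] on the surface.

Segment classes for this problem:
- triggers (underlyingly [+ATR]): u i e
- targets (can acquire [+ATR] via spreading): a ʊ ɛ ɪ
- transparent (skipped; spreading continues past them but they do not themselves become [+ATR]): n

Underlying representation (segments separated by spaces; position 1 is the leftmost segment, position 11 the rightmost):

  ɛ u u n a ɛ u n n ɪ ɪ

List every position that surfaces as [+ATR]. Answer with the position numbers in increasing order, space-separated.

1 2 3 5 6 7 10 11

From /u/ at 2 rightward: 3 /u/ is itself a trigger — this domain ends here.
From /u/ at 2 leftward: 1 /ɛ/ → [+ATR]; word edge.
From /u/ at 3 rightward: 4 /n/ transparent; 5 /a/ → [+ATR]; 6 /ɛ/ → [+ATR]; 7 /u/ is itself a trigger — this domain ends here.
From /u/ at 3 leftward: 2 /u/ is itself a trigger — this domain ends here.
From /u/ at 7 rightward: 8 /n/ transparent; 9 /n/ transparent; 10 /ɪ/ → [+ATR]; 11 /ɪ/ → [+ATR]; word edge.
From /u/ at 7 leftward: 6 /ɛ/ → [+ATR]; 5 /a/ → [+ATR]; 4 /n/ transparent; 3 /u/ is itself a trigger — this domain ends here.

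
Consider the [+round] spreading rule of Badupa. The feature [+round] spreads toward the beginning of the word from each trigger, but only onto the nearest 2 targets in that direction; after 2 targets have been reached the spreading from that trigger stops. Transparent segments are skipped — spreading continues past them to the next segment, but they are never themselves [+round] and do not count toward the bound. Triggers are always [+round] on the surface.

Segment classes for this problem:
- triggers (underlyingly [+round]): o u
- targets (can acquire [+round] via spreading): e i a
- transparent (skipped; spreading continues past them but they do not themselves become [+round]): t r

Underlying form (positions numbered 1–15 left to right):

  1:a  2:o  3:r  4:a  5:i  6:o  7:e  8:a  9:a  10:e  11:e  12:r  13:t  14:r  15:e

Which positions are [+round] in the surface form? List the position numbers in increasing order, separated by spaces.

1 2 4 5 6

From /o/ at 2 leftward: 1 /a/ → [+round]; word edge.
From /o/ at 6 leftward: 5 /i/ → [+round]; 4 /a/ → [+round]; bound reached.
Targets with no active source: positions 7 8 9 10 11 15 stay [-round].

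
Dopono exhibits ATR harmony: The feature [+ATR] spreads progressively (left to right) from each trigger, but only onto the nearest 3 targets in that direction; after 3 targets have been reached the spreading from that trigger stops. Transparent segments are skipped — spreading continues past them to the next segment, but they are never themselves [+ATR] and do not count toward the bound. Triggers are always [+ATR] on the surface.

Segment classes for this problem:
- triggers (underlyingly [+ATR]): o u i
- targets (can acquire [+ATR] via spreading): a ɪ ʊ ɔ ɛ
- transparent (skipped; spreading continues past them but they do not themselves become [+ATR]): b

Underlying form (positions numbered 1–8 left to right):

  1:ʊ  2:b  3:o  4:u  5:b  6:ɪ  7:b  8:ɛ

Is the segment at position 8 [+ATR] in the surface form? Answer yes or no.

yes

From /o/ at 3 rightward: 4 /u/ is itself a trigger — this domain ends here.
From /u/ at 4 rightward: 5 /b/ transparent; 6 /ɪ/ → [+ATR]; 7 /b/ transparent; 8 /ɛ/ → [+ATR]; word edge.
Target with no active source: position 1 stays [-ATR].
[+ATR] positions on the surface: 3 4 6 8.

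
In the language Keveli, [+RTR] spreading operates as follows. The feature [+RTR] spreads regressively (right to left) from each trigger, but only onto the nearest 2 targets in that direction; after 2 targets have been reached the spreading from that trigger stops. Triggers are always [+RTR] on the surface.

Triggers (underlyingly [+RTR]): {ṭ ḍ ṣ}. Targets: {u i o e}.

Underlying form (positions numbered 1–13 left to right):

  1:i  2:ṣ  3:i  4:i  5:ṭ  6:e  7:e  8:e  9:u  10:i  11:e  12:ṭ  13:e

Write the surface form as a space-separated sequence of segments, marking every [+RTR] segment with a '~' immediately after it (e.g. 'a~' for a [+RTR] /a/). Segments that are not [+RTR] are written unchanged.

i~ ṣ~ i~ i~ ṭ~ e e e u i~ e~ ṭ~ e

From /ṣ/ at 2 leftward: 1 /i/ → [+RTR]; word edge.
From /ṭ/ at 5 leftward: 4 /i/ → [+RTR]; 3 /i/ → [+RTR]; bound reached.
From /ṭ/ at 12 leftward: 11 /e/ → [+RTR]; 10 /i/ → [+RTR]; bound reached.
Targets with no active source: positions 6 7 8 9 13 stay [-emphatic].
[+RTR] positions on the surface: 1 2 3 4 5 10 11 12.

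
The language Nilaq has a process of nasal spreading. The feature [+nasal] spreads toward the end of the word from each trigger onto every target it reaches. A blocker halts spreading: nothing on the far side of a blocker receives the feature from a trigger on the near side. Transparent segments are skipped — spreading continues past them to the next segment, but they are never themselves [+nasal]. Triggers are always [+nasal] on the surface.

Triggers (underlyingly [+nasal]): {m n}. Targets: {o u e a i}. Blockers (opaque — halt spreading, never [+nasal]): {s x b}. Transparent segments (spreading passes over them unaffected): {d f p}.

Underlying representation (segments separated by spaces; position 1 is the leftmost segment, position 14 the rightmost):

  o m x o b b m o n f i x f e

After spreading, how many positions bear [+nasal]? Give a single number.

5

From /m/ at 2 rightward: 3 /x/ blocks.
From /m/ at 7 rightward: 8 /o/ → [+nasal]; 9 /n/ is itself a trigger — this domain ends here.
From /n/ at 9 rightward: 10 /f/ transparent; 11 /i/ → [+nasal]; 12 /x/ blocks.
Targets with no active source: positions 1 4 14 stay [-nasal].
[+nasal] positions on the surface: 2 7 8 9 11.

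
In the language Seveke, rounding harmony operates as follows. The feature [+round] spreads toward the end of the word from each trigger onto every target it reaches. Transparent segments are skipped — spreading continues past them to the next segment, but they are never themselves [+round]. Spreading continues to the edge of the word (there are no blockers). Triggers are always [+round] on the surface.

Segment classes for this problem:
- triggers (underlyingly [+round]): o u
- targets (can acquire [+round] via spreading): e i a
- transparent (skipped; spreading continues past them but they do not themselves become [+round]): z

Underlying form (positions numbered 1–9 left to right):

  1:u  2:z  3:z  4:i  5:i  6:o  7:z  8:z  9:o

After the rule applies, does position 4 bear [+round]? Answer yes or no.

From /u/ at 1 rightward: 2 /z/ transparent; 3 /z/ transparent; 4 /i/ → [+round]; 5 /i/ → [+round]; 6 /o/ is itself a trigger — this domain ends here.
From /o/ at 6 rightward: 7 /z/ transparent; 8 /z/ transparent; 9 /o/ is itself a trigger — this domain ends here.
From /o/ at 9 rightward: word edge.
[+round] positions on the surface: 1 4 5 6 9.

yes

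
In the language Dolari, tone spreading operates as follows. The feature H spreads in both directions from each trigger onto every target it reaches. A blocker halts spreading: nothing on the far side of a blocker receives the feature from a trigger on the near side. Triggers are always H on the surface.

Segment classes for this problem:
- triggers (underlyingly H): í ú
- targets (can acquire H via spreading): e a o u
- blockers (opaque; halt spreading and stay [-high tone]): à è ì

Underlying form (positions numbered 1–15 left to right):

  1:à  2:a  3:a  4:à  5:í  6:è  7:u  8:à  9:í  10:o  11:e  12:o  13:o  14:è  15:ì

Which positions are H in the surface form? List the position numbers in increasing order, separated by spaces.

From /í/ at 5 rightward: 6 /è/ blocks.
From /í/ at 5 leftward: 4 /à/ blocks.
From /í/ at 9 rightward: 10 /o/ → H; 11 /e/ → H; 12 /o/ → H; 13 /o/ → H; 14 /è/ blocks.
From /í/ at 9 leftward: 8 /à/ blocks.
Targets with no active source: positions 2 3 7 stay [-high tone].

5 9 10 11 12 13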